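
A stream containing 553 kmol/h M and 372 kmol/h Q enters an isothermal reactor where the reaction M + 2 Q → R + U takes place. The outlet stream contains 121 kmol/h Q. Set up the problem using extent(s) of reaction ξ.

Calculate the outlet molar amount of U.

126 kmol/h

For Q: n = n₀ − 2ξ → 121 = 372 − 2ξ, giving ξ = 125.5 kmol/h.
Outlet amounts (n = n₀ + ν ξ):
  M: 553 − 1(125.5) = 427.5
  Q: 372 − 2(125.5) = 121
  R: 0 + 1(125.5) = 125.5
  U: 0 + 1(125.5) = 125.5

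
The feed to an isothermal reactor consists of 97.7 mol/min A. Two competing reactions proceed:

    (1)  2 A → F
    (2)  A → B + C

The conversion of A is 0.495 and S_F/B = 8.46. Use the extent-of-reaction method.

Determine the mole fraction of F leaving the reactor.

0.294

Conversion of A: A consumed = 0.495 × 97.7 = 48.36 mol/min = 2ξ₁ + 1ξ₂.
Selectivity: 1ξ₁ / (1ξ₂) = 8.46 → ξ₁ = 8.46 ξ₂.
Substitute: (2·8.46 + 1) ξ₂ = 48.36 → ξ₂ = 2.699 mol/min, ξ₁ = 22.83 mol/min.
Outlet amounts (n = n₀ + Σ ν·ξ):
  A: 97.7 − 2(22.83) − 1(2.699) = 49.34
  F: 0 + 1(22.83) = 22.83
  B: 0 + 1(2.699) = 2.699
  C: 0 + 1(2.699) = 2.699
Total out = 77.57 mol/min; y_F = 22.83 / 77.57 = 0.2943.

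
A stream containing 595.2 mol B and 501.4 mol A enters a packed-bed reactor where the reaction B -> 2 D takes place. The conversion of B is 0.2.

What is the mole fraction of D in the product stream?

0.196

B reacted = 0.2 × 595.2 = 119 mol; ν_B = −1, so ξ = 119/1 = 119 mol.
Outlet amounts (n = n₀ + ν ξ):
  B: 595.2 − 1(119) = 476.2
  D: 0 + 2(119) = 238.1
  A: 501.4 (inert)
Total out = 1216 mol; y_D = 238.1 / 1216 = 0.1958.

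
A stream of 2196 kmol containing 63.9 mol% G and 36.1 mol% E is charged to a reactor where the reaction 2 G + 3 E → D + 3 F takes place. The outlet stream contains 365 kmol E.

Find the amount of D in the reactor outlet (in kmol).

For E: n = n₀ − 3ξ → 365 = 792.8 − 3ξ, giving ξ = 142.6 kmol.
Outlet amounts (n = n₀ + ν ξ):
  G: 1403 − 2(142.6) = 1118
  E: 792.8 − 3(142.6) = 365
  D: 0 + 1(142.6) = 142.6
  F: 0 + 3(142.6) = 427.8

143 kmol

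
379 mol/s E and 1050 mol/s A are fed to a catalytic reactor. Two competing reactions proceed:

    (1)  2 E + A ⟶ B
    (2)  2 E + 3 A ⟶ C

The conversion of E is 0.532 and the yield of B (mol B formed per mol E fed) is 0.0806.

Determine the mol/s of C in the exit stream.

Yield of B: 1ξ₁ / 379 = 0.0806 → ξ₁ = 30.55 mol/s.
Conversion of E: 2ξ₁ + 2ξ₂ = 0.532 × 379 = 201.6 → ξ₂ = 70.27 mol/s.
Outlet amounts (n = n₀ + Σ ν·ξ):
  E: 379 − 2(30.55) − 2(70.27) = 177.4
  A: 1050 − 1(30.55) − 3(70.27) = 808.7
  B: 0 + 1(30.55) = 30.55
  C: 0 + 1(70.27) = 70.27

70.3 mol/s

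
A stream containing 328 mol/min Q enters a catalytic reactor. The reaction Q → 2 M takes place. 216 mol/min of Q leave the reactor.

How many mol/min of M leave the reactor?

224 mol/min

For Q: n = n₀ − 1ξ → 216 = 328 − 1ξ, giving ξ = 112 mol/min.
Outlet amounts (n = n₀ + ν ξ):
  Q: 328 − 1(112) = 216
  M: 0 + 2(112) = 224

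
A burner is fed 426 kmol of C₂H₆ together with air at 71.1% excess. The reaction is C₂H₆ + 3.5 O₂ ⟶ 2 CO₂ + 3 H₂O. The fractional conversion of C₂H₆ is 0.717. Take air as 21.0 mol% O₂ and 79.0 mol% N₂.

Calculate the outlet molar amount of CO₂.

Stoichiometric O₂ = 3.5 × 426 = 1491 kmol; O₂ fed = 1491 × 1.711 = 2551 kmol.
N₂ fed = 2551 × 79/21 = 9597 kmol.
Fuel reacted = 0.717 × 426 → ξ = 305.4 kmol.
Outlet (n = n₀ + ν ξ):
  C₂H₆: 426 − 1(305.4) = 120.6
  O₂: 2551 − 3.5(305.4) = 1482
  N₂: 9597 (inert)
  CO₂: 0 + 2(305.4) = 610.9
  H₂O: 0 + 3(305.4) = 916.3

611 kmol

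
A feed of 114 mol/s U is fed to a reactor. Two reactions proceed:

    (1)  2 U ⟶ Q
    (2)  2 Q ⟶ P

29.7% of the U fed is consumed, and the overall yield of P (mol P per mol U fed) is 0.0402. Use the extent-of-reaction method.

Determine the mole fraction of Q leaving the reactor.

0.0839

Conversion of U: U consumed = 2ξ₁ = 0.297 × 114 → ξ₁ = 16.93 mol/s.
Yield of P: 1ξ₂ / 114 = 0.0402 → ξ₂ = 4.583 mol/s.
Outlet amounts (n = n₀ + Σ ν·ξ):
  U: 114 − 2(16.93) = 80.14
  Q: 0 + 1(16.93) − 2(4.583) = 7.763
  P: 0 + 1(4.583) = 4.583
Total out = 92.49 mol/s; y_Q = 7.763 / 92.49 = 0.08394.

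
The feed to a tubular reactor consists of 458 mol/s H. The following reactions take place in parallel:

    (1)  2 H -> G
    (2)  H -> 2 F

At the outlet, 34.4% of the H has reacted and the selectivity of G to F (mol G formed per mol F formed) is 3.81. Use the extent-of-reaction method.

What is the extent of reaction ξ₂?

Conversion of H: H consumed = 0.344 × 458 = 157.6 mol/s = 2ξ₁ + 1ξ₂.
Selectivity: 1ξ₁ / (2ξ₂) = 3.81 → ξ₁ = 7.62 ξ₂.
Substitute: (2·7.62 + 1) ξ₂ = 157.6 → ξ₂ = 9.701 mol/s, ξ₁ = 73.93 mol/s.
Outlet amounts (n = n₀ + Σ ν·ξ):
  H: 458 − 2(73.93) − 1(9.701) = 300.4
  G: 0 + 1(73.93) = 73.93
  F: 0 + 2(9.701) = 19.4

ξ₂ = 9.7 mol/s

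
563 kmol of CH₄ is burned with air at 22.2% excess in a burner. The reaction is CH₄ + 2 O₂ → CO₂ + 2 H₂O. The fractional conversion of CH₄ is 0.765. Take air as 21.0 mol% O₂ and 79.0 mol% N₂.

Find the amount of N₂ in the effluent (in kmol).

Stoichiometric O₂ = 2 × 563 = 1126 kmol; O₂ fed = 1126 × 1.222 = 1376 kmol.
N₂ fed = 1376 × 79/21 = 5176 kmol.
Fuel reacted = 0.765 × 563 → ξ = 430.7 kmol.
Outlet (n = n₀ + ν ξ):
  CH₄: 563 − 1(430.7) = 132.3
  O₂: 1376 − 2(430.7) = 514.6
  N₂: 5176 (inert)
  CO₂: 0 + 1(430.7) = 430.7
  H₂O: 0 + 2(430.7) = 861.4

5180 kmol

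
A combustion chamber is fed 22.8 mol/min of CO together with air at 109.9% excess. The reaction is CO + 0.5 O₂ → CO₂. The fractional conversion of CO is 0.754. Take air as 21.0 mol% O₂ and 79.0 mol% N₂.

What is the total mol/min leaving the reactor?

128 mol/min

Stoichiometric O₂ = 0.5 × 22.8 = 11.4 mol/min; O₂ fed = 11.4 × 2.099 = 23.93 mol/min.
N₂ fed = 23.93 × 79/21 = 90.02 mol/min.
Fuel reacted = 0.754 × 22.8 → ξ = 17.19 mol/min.
Outlet (n = n₀ + ν ξ):
  CO: 22.8 − 1(17.19) = 5.609
  O₂: 23.93 − 0.5(17.19) = 15.33
  N₂: 90.02 (inert)
  CO₂: 0 + 1(17.19) = 17.19
Total out = 5.609 + 15.33 + 90.02 + 17.19 = 128.2 mol/min.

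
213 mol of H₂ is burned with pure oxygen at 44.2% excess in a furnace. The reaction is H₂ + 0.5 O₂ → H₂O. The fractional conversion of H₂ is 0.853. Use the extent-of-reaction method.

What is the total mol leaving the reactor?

276 mol

Stoichiometric O₂ = 0.5 × 213 = 106.5 mol; O₂ fed = 106.5 × 1.442 = 153.6 mol.
Fuel reacted = 0.853 × 213 → ξ = 181.7 mol.
Outlet (n = n₀ + ν ξ):
  H₂: 213 − 1(181.7) = 31.31
  O₂: 153.6 − 0.5(181.7) = 62.73
  H₂O: 0 + 1(181.7) = 181.7
Total out = 31.31 + 62.73 + 181.7 = 275.7 mol.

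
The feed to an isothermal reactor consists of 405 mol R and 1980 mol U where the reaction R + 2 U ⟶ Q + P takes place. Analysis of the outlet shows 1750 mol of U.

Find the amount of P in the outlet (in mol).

For U: n = n₀ − 2ξ → 1750 = 1980 − 2ξ, giving ξ = 115 mol.
Outlet amounts (n = n₀ + ν ξ):
  R: 405 − 1(115) = 290
  U: 1980 − 2(115) = 1750
  Q: 0 + 1(115) = 115
  P: 0 + 1(115) = 115

115 mol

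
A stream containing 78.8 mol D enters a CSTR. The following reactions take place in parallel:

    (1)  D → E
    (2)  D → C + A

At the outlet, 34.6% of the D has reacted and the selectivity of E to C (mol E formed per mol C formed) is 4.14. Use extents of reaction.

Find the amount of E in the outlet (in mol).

22 mol

Conversion of D: D consumed = 0.346 × 78.8 = 27.26 mol = 1ξ₁ + 1ξ₂.
Selectivity: 1ξ₁ / (1ξ₂) = 4.14 → ξ₁ = 4.14 ξ₂.
Substitute: (1·4.14 + 1) ξ₂ = 27.26 → ξ₂ = 5.304 mol, ξ₁ = 21.96 mol.
Outlet amounts (n = n₀ + Σ ν·ξ):
  D: 78.8 − 1(21.96) − 1(5.304) = 51.54
  E: 0 + 1(21.96) = 21.96
  C: 0 + 1(5.304) = 5.304
  A: 0 + 1(5.304) = 5.304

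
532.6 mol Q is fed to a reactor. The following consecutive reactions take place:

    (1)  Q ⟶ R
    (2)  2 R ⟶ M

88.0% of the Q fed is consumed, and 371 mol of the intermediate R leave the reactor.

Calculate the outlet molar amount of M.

48.8 mol

Conversion of Q: Q consumed = 1ξ₁ = 0.88 × 532.6 → ξ₁ = 468.7 mol.
R balance: n_R = 0 + 1ξ₁ − 2ξ₂ = 371 → ξ₂ = (1·468.7 − 371)/2 = 48.84 mol.
Outlet amounts (n = n₀ + Σ ν·ξ):
  Q: 532.6 − 1(468.7) = 63.91
  R: 0 + 1(468.7) − 2(48.84) = 371
  M: 0 + 1(48.84) = 48.84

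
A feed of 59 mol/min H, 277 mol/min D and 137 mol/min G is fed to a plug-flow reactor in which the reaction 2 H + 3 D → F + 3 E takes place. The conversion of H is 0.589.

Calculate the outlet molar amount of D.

225 mol/min

H reacted = 0.589 × 59 = 34.75 mol/min; ν_H = −2, so ξ = 34.75/2 = 17.38 mol/min.
Outlet amounts (n = n₀ + ν ξ):
  H: 59 − 2(17.38) = 24.25
  D: 277 − 3(17.38) = 224.9
  F: 0 + 1(17.38) = 17.38
  E: 0 + 3(17.38) = 52.13
  G: 137 (inert)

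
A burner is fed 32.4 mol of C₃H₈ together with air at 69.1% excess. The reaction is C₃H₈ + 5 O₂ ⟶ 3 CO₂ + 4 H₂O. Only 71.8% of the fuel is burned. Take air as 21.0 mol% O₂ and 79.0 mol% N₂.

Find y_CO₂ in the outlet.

0.0513

Stoichiometric O₂ = 5 × 32.4 = 162 mol; O₂ fed = 162 × 1.691 = 273.9 mol.
N₂ fed = 273.9 × 79/21 = 1031 mol.
Fuel reacted = 0.718 × 32.4 → ξ = 23.26 mol.
Outlet (n = n₀ + ν ξ):
  C₃H₈: 32.4 − 1(23.26) = 9.137
  O₂: 273.9 − 5(23.26) = 157.6
  N₂: 1031 (inert)
  CO₂: 0 + 3(23.26) = 69.79
  H₂O: 0 + 4(23.26) = 93.05
Total out = 1360 mol; y_CO₂ = 69.79 / 1360 = 0.05131.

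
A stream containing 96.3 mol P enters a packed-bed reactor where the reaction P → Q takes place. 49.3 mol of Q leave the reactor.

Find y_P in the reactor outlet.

0.488

For Q: n = n₀ + 1ξ → 49.3 = 0 + 1ξ, giving ξ = 49.3 mol.
Outlet amounts (n = n₀ + ν ξ):
  P: 96.3 − 1(49.3) = 47
  Q: 0 + 1(49.3) = 49.3
Total out = 96.3 mol; y_P = 47 / 96.3 = 0.4881.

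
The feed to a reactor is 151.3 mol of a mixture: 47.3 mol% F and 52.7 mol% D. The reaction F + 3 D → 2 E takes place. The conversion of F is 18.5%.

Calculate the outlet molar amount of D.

40 mol

F reacted = 0.185 × 71.56 = 13.24 mol; ν_F = −1, so ξ = 13.24/1 = 13.24 mol.
Outlet amounts (n = n₀ + ν ξ):
  F: 71.56 − 1(13.24) = 58.33
  D: 79.74 − 3(13.24) = 40.02
  E: 0 + 2(13.24) = 26.48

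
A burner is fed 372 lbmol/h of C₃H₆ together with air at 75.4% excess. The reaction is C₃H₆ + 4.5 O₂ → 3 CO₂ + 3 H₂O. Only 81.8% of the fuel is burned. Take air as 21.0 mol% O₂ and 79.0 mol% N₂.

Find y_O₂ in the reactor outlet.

Stoichiometric O₂ = 4.5 × 372 = 1674 lbmol/h; O₂ fed = 1674 × 1.754 = 2936 lbmol/h.
N₂ fed = 2936 × 79/21 = 11050 lbmol/h.
Fuel reacted = 0.818 × 372 → ξ = 304.3 lbmol/h.
Outlet (n = n₀ + ν ξ):
  C₃H₆: 372 − 1(304.3) = 67.7
  O₂: 2936 − 4.5(304.3) = 1567
  N₂: 11050 (inert)
  CO₂: 0 + 3(304.3) = 912.9
  H₂O: 0 + 3(304.3) = 912.9
Total out = 14510 lbmol/h; y_O₂ = 1567 / 14510 = 0.108.

0.108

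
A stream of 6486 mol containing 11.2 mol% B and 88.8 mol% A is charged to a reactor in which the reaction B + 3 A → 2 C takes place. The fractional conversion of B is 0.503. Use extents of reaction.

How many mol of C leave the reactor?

B reacted = 0.503 × 726.4 = 365.4 mol; ν_B = −1, so ξ = 365.4/1 = 365.4 mol.
Outlet amounts (n = n₀ + ν ξ):
  B: 726.4 − 1(365.4) = 361
  A: 5760 − 3(365.4) = 4663
  C: 0 + 2(365.4) = 730.8

731 mol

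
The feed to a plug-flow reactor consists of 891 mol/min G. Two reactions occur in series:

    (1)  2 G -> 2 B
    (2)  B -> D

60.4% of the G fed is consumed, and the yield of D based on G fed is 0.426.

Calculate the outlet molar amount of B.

Conversion of G: G consumed = 2ξ₁ = 0.604 × 891 → ξ₁ = 269.1 mol/min.
Yield of D: 1ξ₂ / 891 = 0.426 → ξ₂ = 379.6 mol/min.
Outlet amounts (n = n₀ + Σ ν·ξ):
  G: 891 − 2(269.1) = 352.8
  B: 0 + 2(269.1) − 1(379.6) = 158.6
  D: 0 + 1(379.6) = 379.6

159 mol/min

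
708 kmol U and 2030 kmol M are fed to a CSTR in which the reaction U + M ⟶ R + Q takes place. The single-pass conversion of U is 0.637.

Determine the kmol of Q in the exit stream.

451 kmol

U reacted = 0.637 × 708 = 451 kmol; ν_U = −1, so ξ = 451/1 = 451 kmol.
Outlet amounts (n = n₀ + ν ξ):
  U: 708 − 1(451) = 257
  M: 2030 − 1(451) = 1579
  R: 0 + 1(451) = 451
  Q: 0 + 1(451) = 451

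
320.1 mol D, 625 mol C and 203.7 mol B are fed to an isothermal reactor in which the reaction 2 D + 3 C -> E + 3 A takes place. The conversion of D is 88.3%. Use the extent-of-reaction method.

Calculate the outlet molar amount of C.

201 mol

D reacted = 0.883 × 320.1 = 282.6 mol; ν_D = −2, so ξ = 282.6/2 = 141.3 mol.
Outlet amounts (n = n₀ + ν ξ):
  D: 320.1 − 2(141.3) = 37.45
  C: 625 − 3(141.3) = 201
  E: 0 + 1(141.3) = 141.3
  A: 0 + 3(141.3) = 424
  B: 203.7 (inert)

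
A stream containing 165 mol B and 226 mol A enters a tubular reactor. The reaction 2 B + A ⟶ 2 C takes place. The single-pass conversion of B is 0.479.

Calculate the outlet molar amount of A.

B reacted = 0.479 × 165 = 79.03 mol; ν_B = −2, so ξ = 79.03/2 = 39.52 mol.
Outlet amounts (n = n₀ + ν ξ):
  B: 165 − 2(39.52) = 85.97
  A: 226 − 1(39.52) = 186.5
  C: 0 + 2(39.52) = 79.03

186 mol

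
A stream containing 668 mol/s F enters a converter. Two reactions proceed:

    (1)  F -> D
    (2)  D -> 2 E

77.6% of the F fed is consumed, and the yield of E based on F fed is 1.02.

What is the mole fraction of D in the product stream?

Conversion of F: F consumed = 1ξ₁ = 0.776 × 668 → ξ₁ = 518.4 mol/s.
Yield of E: 2ξ₂ / 668 = 1.02 → ξ₂ = 340.7 mol/s.
Outlet amounts (n = n₀ + Σ ν·ξ):
  F: 668 − 1(518.4) = 149.6
  D: 0 + 1(518.4) − 1(340.7) = 177.7
  E: 0 + 2(340.7) = 681.4
Total out = 1009 mol/s; y_D = 177.7 / 1009 = 0.1762.

0.176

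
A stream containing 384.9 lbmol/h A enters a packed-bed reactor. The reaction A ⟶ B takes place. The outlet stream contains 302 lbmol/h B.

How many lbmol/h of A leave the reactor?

For B: n = n₀ + 1ξ → 302 = 0 + 1ξ, giving ξ = 302 lbmol/h.
Outlet amounts (n = n₀ + ν ξ):
  A: 384.9 − 1(302) = 82.9
  B: 0 + 1(302) = 302

82.9 lbmol/h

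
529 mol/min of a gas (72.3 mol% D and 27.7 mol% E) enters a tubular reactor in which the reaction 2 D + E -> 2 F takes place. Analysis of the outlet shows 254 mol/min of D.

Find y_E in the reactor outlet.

For D: n = n₀ − 2ξ → 254 = 382.5 − 2ξ, giving ξ = 64.23 mol/min.
Outlet amounts (n = n₀ + ν ξ):
  D: 382.5 − 2(64.23) = 254
  E: 146.5 − 1(64.23) = 82.3
  F: 0 + 2(64.23) = 128.5
Total out = 464.8 mol/min; y_E = 82.3 / 464.8 = 0.1771.

0.177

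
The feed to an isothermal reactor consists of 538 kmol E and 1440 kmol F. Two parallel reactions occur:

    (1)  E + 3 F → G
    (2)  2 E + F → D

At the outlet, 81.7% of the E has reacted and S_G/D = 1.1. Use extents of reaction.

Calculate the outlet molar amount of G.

156 kmol

Conversion of E: E consumed = 0.817 × 538 = 439.5 kmol = 1ξ₁ + 2ξ₂.
Selectivity: 1ξ₁ / (1ξ₂) = 1.1 → ξ₁ = 1.1 ξ₂.
Substitute: (1·1.1 + 2) ξ₂ = 439.5 → ξ₂ = 141.8 kmol, ξ₁ = 156 kmol.
Outlet amounts (n = n₀ + Σ ν·ξ):
  E: 538 − 1(156) − 2(141.8) = 98.45
  F: 1440 − 3(156) − 1(141.8) = 830.3
  G: 0 + 1(156) = 156
  D: 0 + 1(141.8) = 141.8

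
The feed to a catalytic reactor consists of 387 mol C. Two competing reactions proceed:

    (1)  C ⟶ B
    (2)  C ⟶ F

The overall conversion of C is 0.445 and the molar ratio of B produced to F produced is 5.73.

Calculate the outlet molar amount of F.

25.6 mol

Conversion of C: C consumed = 0.445 × 387 = 172.2 mol = 1ξ₁ + 1ξ₂.
Selectivity: 1ξ₁ / (1ξ₂) = 5.73 → ξ₁ = 5.73 ξ₂.
Substitute: (1·5.73 + 1) ξ₂ = 172.2 → ξ₂ = 25.59 mol, ξ₁ = 146.6 mol.
Outlet amounts (n = n₀ + Σ ν·ξ):
  C: 387 − 1(146.6) − 1(25.59) = 214.8
  B: 0 + 1(146.6) = 146.6
  F: 0 + 1(25.59) = 25.59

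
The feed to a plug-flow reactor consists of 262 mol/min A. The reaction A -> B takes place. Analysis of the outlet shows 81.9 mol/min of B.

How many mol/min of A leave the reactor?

For B: n = n₀ + 1ξ → 81.9 = 0 + 1ξ, giving ξ = 81.9 mol/min.
Outlet amounts (n = n₀ + ν ξ):
  A: 262 − 1(81.9) = 180.1
  B: 0 + 1(81.9) = 81.9

180 mol/min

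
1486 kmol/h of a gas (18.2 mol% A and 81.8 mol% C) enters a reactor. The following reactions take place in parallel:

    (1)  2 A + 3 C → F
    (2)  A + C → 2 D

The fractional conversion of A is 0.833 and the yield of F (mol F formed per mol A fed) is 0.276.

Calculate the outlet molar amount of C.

916 kmol/h

Yield of F: 1ξ₁ / 270.5 = 0.276 → ξ₁ = 74.64 kmol/h.
Conversion of A: 2ξ₁ + 1ξ₂ = 0.833 × 270.5 = 225.3 → ξ₂ = 76 kmol/h.
Outlet amounts (n = n₀ + Σ ν·ξ):
  A: 270.5 − 2(74.64) − 1(76) = 45.17
  C: 1216 − 3(74.64) − 1(76) = 915.6
  F: 0 + 1(74.64) = 74.64
  D: 0 + 2(76) = 152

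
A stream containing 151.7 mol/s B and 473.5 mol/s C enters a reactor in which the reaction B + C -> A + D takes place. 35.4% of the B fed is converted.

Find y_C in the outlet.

0.671

B reacted = 0.354 × 151.7 = 53.7 mol/s; ν_B = −1, so ξ = 53.7/1 = 53.7 mol/s.
Outlet amounts (n = n₀ + ν ξ):
  B: 151.7 − 1(53.7) = 98
  C: 473.5 − 1(53.7) = 419.8
  A: 0 + 1(53.7) = 53.7
  D: 0 + 1(53.7) = 53.7
Total out = 625.2 mol/s; y_C = 419.8 / 625.2 = 0.6715.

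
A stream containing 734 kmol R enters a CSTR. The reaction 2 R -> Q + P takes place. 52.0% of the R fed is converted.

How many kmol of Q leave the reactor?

191 kmol

R reacted = 0.52 × 734 = 381.7 kmol; ν_R = −2, so ξ = 381.7/2 = 190.8 kmol.
Outlet amounts (n = n₀ + ν ξ):
  R: 734 − 2(190.8) = 352.3
  Q: 0 + 1(190.8) = 190.8
  P: 0 + 1(190.8) = 190.8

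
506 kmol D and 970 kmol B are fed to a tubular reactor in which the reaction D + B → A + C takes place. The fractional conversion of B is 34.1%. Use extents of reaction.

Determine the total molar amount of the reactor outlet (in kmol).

1480 kmol

B reacted = 0.341 × 970 = 330.8 kmol; ν_B = −1, so ξ = 330.8/1 = 330.8 kmol.
Outlet amounts (n = n₀ + ν ξ):
  D: 506 − 1(330.8) = 175.2
  B: 970 − 1(330.8) = 639.2
  A: 0 + 1(330.8) = 330.8
  C: 0 + 1(330.8) = 330.8
Total out = 175.2 + 639.2 + 330.8 + 330.8 = 1476 kmol.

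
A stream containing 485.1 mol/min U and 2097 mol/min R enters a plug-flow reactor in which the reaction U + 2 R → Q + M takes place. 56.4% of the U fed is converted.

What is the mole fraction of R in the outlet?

0.671

U reacted = 0.564 × 485.1 = 273.6 mol/min; ν_U = −1, so ξ = 273.6/1 = 273.6 mol/min.
Outlet amounts (n = n₀ + ν ξ):
  U: 485.1 − 1(273.6) = 211.5
  R: 2097 − 2(273.6) = 1550
  Q: 0 + 1(273.6) = 273.6
  M: 0 + 1(273.6) = 273.6
Total out = 2309 mol/min; y_R = 1550 / 2309 = 0.6713.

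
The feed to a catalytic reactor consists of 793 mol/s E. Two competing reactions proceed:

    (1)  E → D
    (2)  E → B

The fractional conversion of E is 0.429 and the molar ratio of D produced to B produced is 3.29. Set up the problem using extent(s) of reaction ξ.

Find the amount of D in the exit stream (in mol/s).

Conversion of E: E consumed = 0.429 × 793 = 340.2 mol/s = 1ξ₁ + 1ξ₂.
Selectivity: 1ξ₁ / (1ξ₂) = 3.29 → ξ₁ = 3.29 ξ₂.
Substitute: (1·3.29 + 1) ξ₂ = 340.2 → ξ₂ = 79.3 mol/s, ξ₁ = 260.9 mol/s.
Outlet amounts (n = n₀ + Σ ν·ξ):
  E: 793 − 1(260.9) − 1(79.3) = 452.8
  D: 0 + 1(260.9) = 260.9
  B: 0 + 1(79.3) = 79.3

261 mol/s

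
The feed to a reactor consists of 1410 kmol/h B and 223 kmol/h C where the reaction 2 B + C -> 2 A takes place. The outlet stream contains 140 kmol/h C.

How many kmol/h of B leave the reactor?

For C: n = n₀ − 1ξ → 140 = 223 − 1ξ, giving ξ = 83 kmol/h.
Outlet amounts (n = n₀ + ν ξ):
  B: 1410 − 2(83) = 1244
  C: 223 − 1(83) = 140
  A: 0 + 2(83) = 166

1240 kmol/h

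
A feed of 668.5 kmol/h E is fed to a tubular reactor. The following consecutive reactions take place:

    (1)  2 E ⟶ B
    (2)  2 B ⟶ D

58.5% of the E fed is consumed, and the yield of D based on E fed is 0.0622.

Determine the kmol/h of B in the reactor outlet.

112 kmol/h

Conversion of E: E consumed = 2ξ₁ = 0.585 × 668.5 → ξ₁ = 195.5 kmol/h.
Yield of D: 1ξ₂ / 668.5 = 0.0622 → ξ₂ = 41.58 kmol/h.
Outlet amounts (n = n₀ + Σ ν·ξ):
  E: 668.5 − 2(195.5) = 277.4
  B: 0 + 1(195.5) − 2(41.58) = 112.4
  D: 0 + 1(41.58) = 41.58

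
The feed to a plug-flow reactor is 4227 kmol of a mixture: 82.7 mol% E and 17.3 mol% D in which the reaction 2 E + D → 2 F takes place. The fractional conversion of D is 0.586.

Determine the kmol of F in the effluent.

D reacted = 0.586 × 731.3 = 428.5 kmol; ν_D = −1, so ξ = 428.5/1 = 428.5 kmol.
Outlet amounts (n = n₀ + ν ξ):
  E: 3496 − 2(428.5) = 2639
  D: 731.3 − 1(428.5) = 302.7
  F: 0 + 2(428.5) = 857

857 kmol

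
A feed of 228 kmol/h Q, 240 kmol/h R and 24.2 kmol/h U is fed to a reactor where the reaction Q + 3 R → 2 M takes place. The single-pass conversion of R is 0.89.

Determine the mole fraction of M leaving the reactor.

R reacted = 0.89 × 240 = 213.6 kmol/h; ν_R = −3, so ξ = 213.6/3 = 71.2 kmol/h.
Outlet amounts (n = n₀ + ν ξ):
  Q: 228 − 1(71.2) = 156.8
  R: 240 − 3(71.2) = 26.4
  M: 0 + 2(71.2) = 142.4
  U: 24.2 (inert)
Total out = 349.8 kmol/h; y_M = 142.4 / 349.8 = 0.4071.

0.407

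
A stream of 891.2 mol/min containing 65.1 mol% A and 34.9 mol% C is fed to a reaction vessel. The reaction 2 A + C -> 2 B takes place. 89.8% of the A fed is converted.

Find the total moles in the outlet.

631 mol/min

A reacted = 0.898 × 580.2 = 521 mol/min; ν_A = −2, so ξ = 521/2 = 260.5 mol/min.
Outlet amounts (n = n₀ + ν ξ):
  A: 580.2 − 2(260.5) = 59.18
  C: 311 − 1(260.5) = 50.53
  B: 0 + 2(260.5) = 521
Total out = 59.18 + 50.53 + 521 = 630.7 mol/min.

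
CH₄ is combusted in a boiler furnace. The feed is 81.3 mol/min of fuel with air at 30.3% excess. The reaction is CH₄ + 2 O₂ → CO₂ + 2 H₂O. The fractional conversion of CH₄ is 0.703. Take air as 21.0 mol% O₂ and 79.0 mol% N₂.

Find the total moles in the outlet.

1090 mol/min

Stoichiometric O₂ = 2 × 81.3 = 162.6 mol/min; O₂ fed = 162.6 × 1.303 = 211.9 mol/min.
N₂ fed = 211.9 × 79/21 = 797 mol/min.
Fuel reacted = 0.703 × 81.3 → ξ = 57.15 mol/min.
Outlet (n = n₀ + ν ξ):
  CH₄: 81.3 − 1(57.15) = 24.15
  O₂: 211.9 − 2(57.15) = 97.56
  N₂: 797 (inert)
  CO₂: 0 + 1(57.15) = 57.15
  H₂O: 0 + 2(57.15) = 114.3
Total out = 24.15 + 97.56 + 797 + 57.15 + 114.3 = 1090 mol/min.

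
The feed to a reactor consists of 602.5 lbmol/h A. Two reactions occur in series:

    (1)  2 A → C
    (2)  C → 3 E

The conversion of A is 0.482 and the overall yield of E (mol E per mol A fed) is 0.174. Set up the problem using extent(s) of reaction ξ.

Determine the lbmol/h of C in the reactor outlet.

Conversion of A: A consumed = 2ξ₁ = 0.482 × 602.5 → ξ₁ = 145.2 lbmol/h.
Yield of E: 3ξ₂ / 602.5 = 0.174 → ξ₂ = 34.95 lbmol/h.
Outlet amounts (n = n₀ + Σ ν·ξ):
  A: 602.5 − 2(145.2) = 312.1
  C: 0 + 1(145.2) − 1(34.95) = 110.3
  E: 0 + 3(34.95) = 104.8

110 lbmol/h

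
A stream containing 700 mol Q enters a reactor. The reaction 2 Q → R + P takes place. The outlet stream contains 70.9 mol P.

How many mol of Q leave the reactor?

558 mol

For P: n = n₀ + 1ξ → 70.9 = 0 + 1ξ, giving ξ = 70.9 mol.
Outlet amounts (n = n₀ + ν ξ):
  Q: 700 − 2(70.9) = 558.2
  R: 0 + 1(70.9) = 70.9
  P: 0 + 1(70.9) = 70.9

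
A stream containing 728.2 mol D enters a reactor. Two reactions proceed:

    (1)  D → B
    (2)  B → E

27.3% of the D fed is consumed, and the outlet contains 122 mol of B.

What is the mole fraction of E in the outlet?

0.105

Conversion of D: D consumed = 1ξ₁ = 0.273 × 728.2 → ξ₁ = 198.8 mol.
B balance: n_B = 0 + 1ξ₁ − 1ξ₂ = 122 → ξ₂ = (1·198.8 − 122)/1 = 76.8 mol.
Outlet amounts (n = n₀ + Σ ν·ξ):
  D: 728.2 − 1(198.8) = 529.4
  B: 0 + 1(198.8) − 1(76.8) = 122
  E: 0 + 1(76.8) = 76.8
Total out = 728.2 mol; y_E = 76.8 / 728.2 = 0.1055.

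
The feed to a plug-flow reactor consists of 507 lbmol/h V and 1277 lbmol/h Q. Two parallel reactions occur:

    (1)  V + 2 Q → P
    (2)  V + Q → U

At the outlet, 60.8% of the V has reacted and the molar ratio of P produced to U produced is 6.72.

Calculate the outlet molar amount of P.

268 lbmol/h

Conversion of V: V consumed = 0.608 × 507 = 308.3 lbmol/h = 1ξ₁ + 1ξ₂.
Selectivity: 1ξ₁ / (1ξ₂) = 6.72 → ξ₁ = 6.72 ξ₂.
Substitute: (1·6.72 + 1) ξ₂ = 308.3 → ξ₂ = 39.93 lbmol/h, ξ₁ = 268.3 lbmol/h.
Outlet amounts (n = n₀ + Σ ν·ξ):
  V: 507 − 1(268.3) − 1(39.93) = 198.7
  Q: 1277 − 2(268.3) − 1(39.93) = 700.4
  P: 0 + 1(268.3) = 268.3
  U: 0 + 1(39.93) = 39.93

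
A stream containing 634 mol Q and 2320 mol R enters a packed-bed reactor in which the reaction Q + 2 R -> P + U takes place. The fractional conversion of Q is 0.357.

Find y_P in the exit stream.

0.083

Q reacted = 0.357 × 634 = 226.3 mol; ν_Q = −1, so ξ = 226.3/1 = 226.3 mol.
Outlet amounts (n = n₀ + ν ξ):
  Q: 634 − 1(226.3) = 407.7
  R: 2320 − 2(226.3) = 1867
  P: 0 + 1(226.3) = 226.3
  U: 0 + 1(226.3) = 226.3
Total out = 2728 mol; y_P = 226.3 / 2728 = 0.08298.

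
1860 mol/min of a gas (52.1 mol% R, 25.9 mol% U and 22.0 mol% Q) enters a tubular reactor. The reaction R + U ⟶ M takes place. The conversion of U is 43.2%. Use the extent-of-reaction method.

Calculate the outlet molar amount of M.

U reacted = 0.432 × 481.7 = 208.1 mol/min; ν_U = −1, so ξ = 208.1/1 = 208.1 mol/min.
Outlet amounts (n = n₀ + ν ξ):
  R: 969.1 − 1(208.1) = 760.9
  U: 481.7 − 1(208.1) = 273.6
  M: 0 + 1(208.1) = 208.1
  Q: 409.2 (inert)

208 mol/min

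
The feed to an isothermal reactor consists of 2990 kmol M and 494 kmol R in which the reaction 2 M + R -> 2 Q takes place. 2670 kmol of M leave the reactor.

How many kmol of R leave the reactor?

For M: n = n₀ − 2ξ → 2670 = 2990 − 2ξ, giving ξ = 160 kmol.
Outlet amounts (n = n₀ + ν ξ):
  M: 2990 − 2(160) = 2670
  R: 494 − 1(160) = 334
  Q: 0 + 2(160) = 320

334 kmol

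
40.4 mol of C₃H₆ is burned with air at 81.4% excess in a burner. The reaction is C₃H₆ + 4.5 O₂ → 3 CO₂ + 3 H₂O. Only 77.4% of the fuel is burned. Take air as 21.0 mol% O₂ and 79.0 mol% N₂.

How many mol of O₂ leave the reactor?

Stoichiometric O₂ = 4.5 × 40.4 = 181.8 mol; O₂ fed = 181.8 × 1.814 = 329.8 mol.
N₂ fed = 329.8 × 79/21 = 1241 mol.
Fuel reacted = 0.774 × 40.4 → ξ = 31.27 mol.
Outlet (n = n₀ + ν ξ):
  C₃H₆: 40.4 − 1(31.27) = 9.13
  O₂: 329.8 − 4.5(31.27) = 189.1
  N₂: 1241 (inert)
  CO₂: 0 + 3(31.27) = 93.81
  H₂O: 0 + 3(31.27) = 93.81

189 mol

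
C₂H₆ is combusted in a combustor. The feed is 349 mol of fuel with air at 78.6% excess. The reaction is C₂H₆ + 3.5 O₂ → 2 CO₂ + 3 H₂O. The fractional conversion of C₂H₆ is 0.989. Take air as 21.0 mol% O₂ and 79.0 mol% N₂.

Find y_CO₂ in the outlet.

0.0633

Stoichiometric O₂ = 3.5 × 349 = 1222 mol; O₂ fed = 1222 × 1.786 = 2182 mol.
N₂ fed = 2182 × 79/21 = 8207 mol.
Fuel reacted = 0.989 × 349 → ξ = 345.2 mol.
Outlet (n = n₀ + ν ξ):
  C₂H₆: 349 − 1(345.2) = 3.839
  O₂: 2182 − 3.5(345.2) = 973.5
  N₂: 8207 (inert)
  CO₂: 0 + 2(345.2) = 690.3
  H₂O: 0 + 3(345.2) = 1035
Total out = 10910 mol; y_CO₂ = 690.3 / 10910 = 0.06327.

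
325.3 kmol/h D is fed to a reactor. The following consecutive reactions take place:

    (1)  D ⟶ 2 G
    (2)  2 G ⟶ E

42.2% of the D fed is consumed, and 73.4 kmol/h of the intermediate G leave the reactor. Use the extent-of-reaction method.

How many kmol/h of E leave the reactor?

101 kmol/h

Conversion of D: D consumed = 1ξ₁ = 0.422 × 325.3 → ξ₁ = 137.3 kmol/h.
G balance: n_G = 0 + 2ξ₁ − 2ξ₂ = 73.4 → ξ₂ = (2·137.3 − 73.4)/2 = 100.6 kmol/h.
Outlet amounts (n = n₀ + Σ ν·ξ):
  D: 325.3 − 1(137.3) = 188
  G: 0 + 2(137.3) − 2(100.6) = 73.4
  E: 0 + 1(100.6) = 100.6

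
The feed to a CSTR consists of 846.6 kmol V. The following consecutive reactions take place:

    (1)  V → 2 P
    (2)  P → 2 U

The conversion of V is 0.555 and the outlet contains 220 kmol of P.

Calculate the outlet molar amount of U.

Conversion of V: V consumed = 1ξ₁ = 0.555 × 846.6 → ξ₁ = 469.9 kmol.
P balance: n_P = 0 + 2ξ₁ − 1ξ₂ = 220 → ξ₂ = (2·469.9 − 220)/1 = 719.7 kmol.
Outlet amounts (n = n₀ + Σ ν·ξ):
  V: 846.6 − 1(469.9) = 376.7
  P: 0 + 2(469.9) − 1(719.7) = 220
  U: 0 + 2(719.7) = 1439

1440 kmol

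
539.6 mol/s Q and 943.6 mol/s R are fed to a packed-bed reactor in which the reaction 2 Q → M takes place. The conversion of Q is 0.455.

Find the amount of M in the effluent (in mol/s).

123 mol/s

Q reacted = 0.455 × 539.6 = 245.5 mol/s; ν_Q = −2, so ξ = 245.5/2 = 122.8 mol/s.
Outlet amounts (n = n₀ + ν ξ):
  Q: 539.6 − 2(122.8) = 294.1
  M: 0 + 1(122.8) = 122.8
  R: 943.6 (inert)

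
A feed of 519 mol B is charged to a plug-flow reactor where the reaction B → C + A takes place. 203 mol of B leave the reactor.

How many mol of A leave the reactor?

For B: n = n₀ − 1ξ → 203 = 519 − 1ξ, giving ξ = 316 mol.
Outlet amounts (n = n₀ + ν ξ):
  B: 519 − 1(316) = 203
  C: 0 + 1(316) = 316
  A: 0 + 1(316) = 316

316 mol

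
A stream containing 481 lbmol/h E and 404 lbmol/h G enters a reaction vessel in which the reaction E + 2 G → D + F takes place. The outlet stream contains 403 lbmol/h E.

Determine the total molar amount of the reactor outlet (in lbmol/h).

807 lbmol/h

For E: n = n₀ − 1ξ → 403 = 481 − 1ξ, giving ξ = 78 lbmol/h.
Outlet amounts (n = n₀ + ν ξ):
  E: 481 − 1(78) = 403
  G: 404 − 2(78) = 248
  D: 0 + 1(78) = 78
  F: 0 + 1(78) = 78
Total out = 403 + 248 + 78 + 78 = 807 lbmol/h.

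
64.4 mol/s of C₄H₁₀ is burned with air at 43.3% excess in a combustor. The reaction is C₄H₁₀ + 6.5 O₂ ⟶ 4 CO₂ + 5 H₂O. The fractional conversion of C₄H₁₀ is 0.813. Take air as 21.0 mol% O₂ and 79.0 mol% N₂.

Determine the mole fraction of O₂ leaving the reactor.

0.0865

Stoichiometric O₂ = 6.5 × 64.4 = 418.6 mol/s; O₂ fed = 418.6 × 1.433 = 599.9 mol/s.
N₂ fed = 599.9 × 79/21 = 2257 mol/s.
Fuel reacted = 0.813 × 64.4 → ξ = 52.36 mol/s.
Outlet (n = n₀ + ν ξ):
  C₄H₁₀: 64.4 − 1(52.36) = 12.04
  O₂: 599.9 − 6.5(52.36) = 259.5
  N₂: 2257 (inert)
  CO₂: 0 + 4(52.36) = 209.4
  H₂O: 0 + 5(52.36) = 261.8
Total out = 2999 mol/s; y_O₂ = 259.5 / 2999 = 0.08653.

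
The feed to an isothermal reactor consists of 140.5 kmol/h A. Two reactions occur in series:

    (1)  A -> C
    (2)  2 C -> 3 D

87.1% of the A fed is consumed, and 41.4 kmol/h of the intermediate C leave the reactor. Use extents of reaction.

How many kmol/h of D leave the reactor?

121 kmol/h

Conversion of A: A consumed = 1ξ₁ = 0.871 × 140.5 → ξ₁ = 122.4 kmol/h.
C balance: n_C = 0 + 1ξ₁ − 2ξ₂ = 41.4 → ξ₂ = (1·122.4 − 41.4)/2 = 40.49 kmol/h.
Outlet amounts (n = n₀ + Σ ν·ξ):
  A: 140.5 − 1(122.4) = 18.12
  C: 0 + 1(122.4) − 2(40.49) = 41.4
  D: 0 + 3(40.49) = 121.5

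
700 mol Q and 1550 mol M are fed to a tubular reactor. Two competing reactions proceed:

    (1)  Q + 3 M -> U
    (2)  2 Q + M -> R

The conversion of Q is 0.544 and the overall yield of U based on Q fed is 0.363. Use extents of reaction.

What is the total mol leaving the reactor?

Yield of U: 1ξ₁ / 700 = 0.363 → ξ₁ = 254.1 mol.
Conversion of Q: 1ξ₁ + 2ξ₂ = 0.544 × 700 = 380.8 → ξ₂ = 63.35 mol.
Outlet amounts (n = n₀ + Σ ν·ξ):
  Q: 700 − 1(254.1) − 2(63.35) = 319.2
  M: 1550 − 3(254.1) − 1(63.35) = 724.4
  U: 0 + 1(254.1) = 254.1
  R: 0 + 1(63.35) = 63.35
Total out = 319.2 + 724.4 + 254.1 + 63.35 = 1361 mol.

1360 mol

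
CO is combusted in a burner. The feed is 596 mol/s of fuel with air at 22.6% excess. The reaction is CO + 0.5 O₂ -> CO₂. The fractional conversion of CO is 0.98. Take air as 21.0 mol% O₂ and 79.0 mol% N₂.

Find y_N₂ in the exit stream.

Stoichiometric O₂ = 0.5 × 596 = 298 mol/s; O₂ fed = 298 × 1.226 = 365.3 mol/s.
N₂ fed = 365.3 × 79/21 = 1374 mol/s.
Fuel reacted = 0.98 × 596 → ξ = 584.1 mol/s.
Outlet (n = n₀ + ν ξ):
  CO: 596 − 1(584.1) = 11.92
  O₂: 365.3 − 0.5(584.1) = 73.31
  N₂: 1374 (inert)
  CO₂: 0 + 1(584.1) = 584.1
Total out = 2044 mol/s; y_N₂ = 1374 / 2044 = 0.6725.

0.673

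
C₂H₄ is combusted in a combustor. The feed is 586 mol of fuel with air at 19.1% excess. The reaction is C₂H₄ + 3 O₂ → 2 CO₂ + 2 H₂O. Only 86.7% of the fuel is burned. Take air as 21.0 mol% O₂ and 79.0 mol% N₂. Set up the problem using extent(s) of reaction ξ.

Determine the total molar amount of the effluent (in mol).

Stoichiometric O₂ = 3 × 586 = 1758 mol; O₂ fed = 1758 × 1.191 = 2094 mol.
N₂ fed = 2094 × 79/21 = 7877 mol.
Fuel reacted = 0.867 × 586 → ξ = 508.1 mol.
Outlet (n = n₀ + ν ξ):
  C₂H₄: 586 − 1(508.1) = 77.94
  O₂: 2094 − 3(508.1) = 569.6
  N₂: 7877 (inert)
  CO₂: 0 + 2(508.1) = 1016
  H₂O: 0 + 2(508.1) = 1016
Total out = 77.94 + 569.6 + 7877 + 1016 + 1016 = 10560 mol.

10600 mol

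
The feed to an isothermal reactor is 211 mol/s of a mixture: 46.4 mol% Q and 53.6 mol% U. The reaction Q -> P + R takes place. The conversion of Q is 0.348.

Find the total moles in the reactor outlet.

Q reacted = 0.348 × 97.9 = 34.07 mol/s; ν_Q = −1, so ξ = 34.07/1 = 34.07 mol/s.
Outlet amounts (n = n₀ + ν ξ):
  Q: 97.9 − 1(34.07) = 63.83
  P: 0 + 1(34.07) = 34.07
  R: 0 + 1(34.07) = 34.07
  U: 113.1 (inert)
Total out = 63.83 + 34.07 + 34.07 + 113.1 = 245.1 mol/s.

245 mol/s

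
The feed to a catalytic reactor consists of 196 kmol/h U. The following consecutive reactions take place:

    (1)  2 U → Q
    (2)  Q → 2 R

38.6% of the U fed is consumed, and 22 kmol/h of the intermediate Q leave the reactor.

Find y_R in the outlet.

0.182

Conversion of U: U consumed = 2ξ₁ = 0.386 × 196 → ξ₁ = 37.83 kmol/h.
Q balance: n_Q = 0 + 1ξ₁ − 1ξ₂ = 22 → ξ₂ = (1·37.83 − 22)/1 = 15.83 kmol/h.
Outlet amounts (n = n₀ + Σ ν·ξ):
  U: 196 − 2(37.83) = 120.3
  Q: 0 + 1(37.83) − 1(15.83) = 22
  R: 0 + 2(15.83) = 31.66
Total out = 174 kmol/h; y_R = 31.66 / 174 = 0.1819.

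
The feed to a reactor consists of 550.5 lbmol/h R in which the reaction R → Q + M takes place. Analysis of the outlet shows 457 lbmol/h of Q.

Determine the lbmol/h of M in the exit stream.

For Q: n = n₀ + 1ξ → 457 = 0 + 1ξ, giving ξ = 457 lbmol/h.
Outlet amounts (n = n₀ + ν ξ):
  R: 550.5 − 1(457) = 93.5
  Q: 0 + 1(457) = 457
  M: 0 + 1(457) = 457

457 lbmol/h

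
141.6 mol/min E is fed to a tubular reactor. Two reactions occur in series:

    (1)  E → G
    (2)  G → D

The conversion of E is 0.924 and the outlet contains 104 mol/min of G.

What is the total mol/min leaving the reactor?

142 mol/min

Conversion of E: E consumed = 1ξ₁ = 0.924 × 141.6 → ξ₁ = 130.8 mol/min.
G balance: n_G = 0 + 1ξ₁ − 1ξ₂ = 104 → ξ₂ = (1·130.8 − 104)/1 = 26.84 mol/min.
Outlet amounts (n = n₀ + Σ ν·ξ):
  E: 141.6 − 1(130.8) = 10.76
  G: 0 + 1(130.8) − 1(26.84) = 104
  D: 0 + 1(26.84) = 26.84
Total out = 10.76 + 104 + 26.84 = 141.6 mol/min.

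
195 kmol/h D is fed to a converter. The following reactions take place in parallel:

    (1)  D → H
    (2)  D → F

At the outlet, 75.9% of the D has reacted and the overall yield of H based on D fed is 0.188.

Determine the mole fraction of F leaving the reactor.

Yield of H: 1ξ₁ / 195 = 0.188 → ξ₁ = 36.66 kmol/h.
Conversion of D: 1ξ₁ + 1ξ₂ = 0.759 × 195 = 148 → ξ₂ = 111.3 kmol/h.
Outlet amounts (n = n₀ + Σ ν·ξ):
  D: 195 − 1(36.66) − 1(111.3) = 47
  H: 0 + 1(36.66) = 36.66
  F: 0 + 1(111.3) = 111.3
Total out = 195 kmol/h; y_F = 111.3 / 195 = 0.571.

0.571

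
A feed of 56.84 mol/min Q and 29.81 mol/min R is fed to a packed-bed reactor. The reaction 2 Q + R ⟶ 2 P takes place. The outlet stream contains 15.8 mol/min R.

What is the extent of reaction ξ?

For R: n = n₀ − 1ξ → 15.8 = 29.81 − 1ξ, giving ξ = 14.01 mol/min.
Outlet amounts (n = n₀ + ν ξ):
  Q: 56.84 − 2(14.01) = 28.82
  R: 29.81 − 1(14.01) = 15.8
  P: 0 + 2(14.01) = 28.02

ξ = 14 mol/min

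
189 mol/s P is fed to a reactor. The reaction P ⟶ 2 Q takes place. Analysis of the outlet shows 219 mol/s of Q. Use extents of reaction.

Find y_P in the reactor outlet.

For Q: n = n₀ + 2ξ → 219 = 0 + 2ξ, giving ξ = 109.5 mol/s.
Outlet amounts (n = n₀ + ν ξ):
  P: 189 − 1(109.5) = 79.5
  Q: 0 + 2(109.5) = 219
Total out = 298.5 mol/s; y_P = 79.5 / 298.5 = 0.2663.

0.266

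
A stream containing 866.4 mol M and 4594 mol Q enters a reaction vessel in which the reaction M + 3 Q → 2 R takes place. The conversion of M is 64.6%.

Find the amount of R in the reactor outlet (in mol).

1120 mol

M reacted = 0.646 × 866.4 = 559.7 mol; ν_M = −1, so ξ = 559.7/1 = 559.7 mol.
Outlet amounts (n = n₀ + ν ξ):
  M: 866.4 − 1(559.7) = 306.7
  Q: 4594 − 3(559.7) = 2915
  R: 0 + 2(559.7) = 1119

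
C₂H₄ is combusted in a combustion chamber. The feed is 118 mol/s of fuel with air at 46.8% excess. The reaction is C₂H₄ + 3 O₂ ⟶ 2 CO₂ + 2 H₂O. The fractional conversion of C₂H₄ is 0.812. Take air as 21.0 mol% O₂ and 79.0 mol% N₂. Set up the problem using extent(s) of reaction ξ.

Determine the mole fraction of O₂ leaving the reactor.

0.0896

Stoichiometric O₂ = 3 × 118 = 354 mol/s; O₂ fed = 354 × 1.468 = 519.7 mol/s.
N₂ fed = 519.7 × 79/21 = 1955 mol/s.
Fuel reacted = 0.812 × 118 → ξ = 95.82 mol/s.
Outlet (n = n₀ + ν ξ):
  C₂H₄: 118 − 1(95.82) = 22.18
  O₂: 519.7 − 3(95.82) = 232.2
  N₂: 1955 (inert)
  CO₂: 0 + 2(95.82) = 191.6
  H₂O: 0 + 2(95.82) = 191.6
Total out = 2593 mol/s; y_O₂ = 232.2 / 2593 = 0.08957.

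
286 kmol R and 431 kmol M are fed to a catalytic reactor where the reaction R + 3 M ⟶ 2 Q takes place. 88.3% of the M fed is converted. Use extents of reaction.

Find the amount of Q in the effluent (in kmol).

254 kmol

M reacted = 0.883 × 431 = 380.6 kmol; ν_M = −3, so ξ = 380.6/3 = 126.9 kmol.
Outlet amounts (n = n₀ + ν ξ):
  R: 286 − 1(126.9) = 159.1
  M: 431 − 3(126.9) = 50.43
  Q: 0 + 2(126.9) = 253.7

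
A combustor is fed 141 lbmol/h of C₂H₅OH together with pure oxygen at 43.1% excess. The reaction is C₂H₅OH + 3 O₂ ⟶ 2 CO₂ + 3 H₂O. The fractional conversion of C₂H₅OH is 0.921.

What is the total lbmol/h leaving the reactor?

876 lbmol/h

Stoichiometric O₂ = 3 × 141 = 423 lbmol/h; O₂ fed = 423 × 1.431 = 605.3 lbmol/h.
Fuel reacted = 0.921 × 141 → ξ = 129.9 lbmol/h.
Outlet (n = n₀ + ν ξ):
  C₂H₅OH: 141 − 1(129.9) = 11.14
  O₂: 605.3 − 3(129.9) = 215.7
  CO₂: 0 + 2(129.9) = 259.7
  H₂O: 0 + 3(129.9) = 389.6
Total out = 11.14 + 215.7 + 259.7 + 389.6 = 876.2 lbmol/h.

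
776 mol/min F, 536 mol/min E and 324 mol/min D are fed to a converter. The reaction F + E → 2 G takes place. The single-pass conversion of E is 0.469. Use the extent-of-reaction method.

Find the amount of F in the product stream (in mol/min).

E reacted = 0.469 × 536 = 251.4 mol/min; ν_E = −1, so ξ = 251.4/1 = 251.4 mol/min.
Outlet amounts (n = n₀ + ν ξ):
  F: 776 − 1(251.4) = 524.6
  E: 536 − 1(251.4) = 284.6
  G: 0 + 2(251.4) = 502.8
  D: 324 (inert)

525 mol/min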